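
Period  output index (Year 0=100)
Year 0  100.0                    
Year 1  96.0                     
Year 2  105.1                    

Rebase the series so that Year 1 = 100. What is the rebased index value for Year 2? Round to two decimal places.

109.48

Rebased(Year 2) = 105.1 / 96.0 × 100 = 109.4792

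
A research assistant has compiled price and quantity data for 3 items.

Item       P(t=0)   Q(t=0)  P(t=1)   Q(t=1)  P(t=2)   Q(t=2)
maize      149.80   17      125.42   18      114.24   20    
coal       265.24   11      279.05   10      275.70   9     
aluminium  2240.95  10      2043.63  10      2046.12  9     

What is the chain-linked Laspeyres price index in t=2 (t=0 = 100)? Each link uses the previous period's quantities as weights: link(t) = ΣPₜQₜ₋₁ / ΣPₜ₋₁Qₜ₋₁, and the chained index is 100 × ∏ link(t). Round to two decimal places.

91.22

Link t=0→t=1:
ΣP(t=1)Q(t=0) = 125.42×17 + 279.05×11 + 2043.63×10 = 2132.14 + 3069.55 + 20436.3 = 25637.99
ΣP(t=0)Q(t=0) = 149.80×17 + 265.24×11 + 2240.95×10 = 2546.6 + 2917.64 + 22409.5 = 27873.74
link = 25637.99/27873.74 = 0.919790
Link t=1→t=2:
ΣP(t=2)Q(t=1) = 114.24×18 + 275.70×10 + 2046.12×10 = 2056.32 + 2757 + 20461.2 = 25274.52
ΣP(t=1)Q(t=1) = 125.42×18 + 279.05×10 + 2043.63×10 = 2257.56 + 2790.5 + 20436.3 = 25484.36
link = 25274.52/25484.36 = 0.991766
Chained index = 100 × 0.919790 × 0.991766 = 91.2216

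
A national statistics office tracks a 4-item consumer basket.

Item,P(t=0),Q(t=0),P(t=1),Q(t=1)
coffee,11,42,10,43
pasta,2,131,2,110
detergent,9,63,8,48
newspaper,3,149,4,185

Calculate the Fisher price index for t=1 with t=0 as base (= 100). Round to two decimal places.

104.05

Laspeyres component (base-period weights):
ΣP(t=1)Q(t=0) = 10×42 + 2×131 + 8×63 + 4×149 = 420 + 262 + 504 + 596 = 1782
ΣP(t=0)Q(t=0) = 11×42 + 2×131 + 9×63 + 3×149 = 462 + 262 + 567 + 447 = 1738
L = 1782 / 1738 × 100 = 102.5316
Paasche component (current-period weights):
ΣP(t=1)Q(t=1) = 10×43 + 2×110 + 8×48 + 4×185 = 430 + 220 + 384 + 740 = 1774
ΣP(t=0)Q(t=1) = 11×43 + 2×110 + 9×48 + 3×185 = 473 + 220 + 432 + 555 = 1680
P = 1774 / 1680 × 100 = 105.5952
Fisher = √(L × P) = √(102.5316 × 105.5952) = 104.0522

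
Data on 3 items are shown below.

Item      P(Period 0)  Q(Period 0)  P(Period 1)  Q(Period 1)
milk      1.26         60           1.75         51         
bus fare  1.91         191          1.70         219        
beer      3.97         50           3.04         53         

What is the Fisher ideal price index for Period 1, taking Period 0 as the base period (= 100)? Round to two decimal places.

Laspeyres component (base-period weights):
ΣP(Period 1)Q(Period 0) = 1.75×60 + 1.70×191 + 3.04×50 = 105 + 324.7 + 152 = 581.7
ΣP(Period 0)Q(Period 0) = 1.26×60 + 1.91×191 + 3.97×50 = 75.6 + 364.81 + 198.5 = 638.91
L = 581.7 / 638.91 × 100 = 91.0457
Paasche component (current-period weights):
ΣP(Period 1)Q(Period 1) = 1.75×51 + 1.70×219 + 3.04×53 = 89.25 + 372.3 + 161.12 = 622.67
ΣP(Period 0)Q(Period 1) = 1.26×51 + 1.91×219 + 3.97×53 = 64.26 + 418.29 + 210.41 = 692.96
P = 622.67 / 692.96 × 100 = 89.8566
Fisher = √(L × P) = √(91.0457 × 89.8566) = 90.4492

90.45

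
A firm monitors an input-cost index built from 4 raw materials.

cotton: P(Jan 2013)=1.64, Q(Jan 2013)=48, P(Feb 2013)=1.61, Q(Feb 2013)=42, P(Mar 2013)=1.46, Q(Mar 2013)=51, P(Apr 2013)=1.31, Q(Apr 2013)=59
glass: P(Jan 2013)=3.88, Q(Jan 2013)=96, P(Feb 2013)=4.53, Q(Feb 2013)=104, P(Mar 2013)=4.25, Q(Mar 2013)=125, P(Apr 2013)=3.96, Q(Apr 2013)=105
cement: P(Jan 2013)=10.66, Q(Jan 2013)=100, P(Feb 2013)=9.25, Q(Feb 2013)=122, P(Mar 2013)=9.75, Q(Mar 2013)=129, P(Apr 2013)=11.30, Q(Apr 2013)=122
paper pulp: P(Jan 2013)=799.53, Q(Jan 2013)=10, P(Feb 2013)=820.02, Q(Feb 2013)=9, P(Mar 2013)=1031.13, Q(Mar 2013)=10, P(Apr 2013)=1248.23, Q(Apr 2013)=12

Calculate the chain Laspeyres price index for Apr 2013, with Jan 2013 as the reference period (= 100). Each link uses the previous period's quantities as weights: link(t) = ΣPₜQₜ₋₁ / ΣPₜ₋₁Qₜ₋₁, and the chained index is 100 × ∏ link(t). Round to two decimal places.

Link Jan 2013→Feb 2013:
ΣP(Feb 2013)Q(Jan 2013) = 1.61×48 + 4.53×96 + 9.25×100 + 820.02×10 = 77.28 + 434.88 + 925 + 8200.2 = 9637.36
ΣP(Jan 2013)Q(Jan 2013) = 1.64×48 + 3.88×96 + 10.66×100 + 799.53×10 = 78.72 + 372.48 + 1066 + 7995.3 = 9512.5
link = 9637.36/9512.5 = 1.013126
Link Feb 2013→Mar 2013:
ΣP(Mar 2013)Q(Feb 2013) = 1.46×42 + 4.25×104 + 9.75×122 + 1031.13×9 = 61.32 + 442 + 1189.5 + 9280.17 = 10972.99
ΣP(Feb 2013)Q(Feb 2013) = 1.61×42 + 4.53×104 + 9.25×122 + 820.02×9 = 67.62 + 471.12 + 1128.5 + 7380.18 = 9047.42
link = 10972.99/9047.42 = 1.212831
Link Mar 2013→Apr 2013:
ΣP(Apr 2013)Q(Mar 2013) = 1.31×51 + 3.96×125 + 11.30×129 + 1248.23×10 = 66.81 + 495 + 1457.7 + 12482.3 = 14501.81
ΣP(Mar 2013)Q(Mar 2013) = 1.46×51 + 4.25×125 + 9.75×129 + 1031.13×10 = 74.46 + 531.25 + 1257.75 + 10311.3 = 12174.76
link = 14501.81/12174.76 = 1.191137
Chained index = 100 × 1.013126 × 1.212831 × 1.191137 = 146.3610

146.36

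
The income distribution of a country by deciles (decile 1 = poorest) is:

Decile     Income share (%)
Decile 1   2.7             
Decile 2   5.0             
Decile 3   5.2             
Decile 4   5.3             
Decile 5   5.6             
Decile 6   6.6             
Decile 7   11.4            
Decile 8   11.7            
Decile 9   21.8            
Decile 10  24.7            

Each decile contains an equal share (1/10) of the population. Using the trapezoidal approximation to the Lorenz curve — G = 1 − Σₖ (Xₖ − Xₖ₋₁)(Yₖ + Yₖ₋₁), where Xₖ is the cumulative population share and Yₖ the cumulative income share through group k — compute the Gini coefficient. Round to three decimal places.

0.367

Cumulative income shares Yₖ: 0.0270, 0.0770, 0.1290, 0.1820, 0.2380, 0.3040, 0.4180, 0.5350, 0.7530, 1.0000
Σ (Xₖ−Xₖ₋₁)(Yₖ+Yₖ₋₁) = (1/10)(0.0270+0.0000) + (1/10)(0.0770+0.0270) + (1/10)(0.1290+0.0770) + (1/10)(0.1820+0.1290) + (1/10)(0.2380+0.1820) + (1/10)(0.3040+0.2380) + (1/10)(0.4180+0.3040) + (1/10)(0.5350+0.4180) + (1/10)(0.7530+0.5350) + (1/10)(1.0000+0.7530)
  = 0.0027 + 0.0104 + 0.0206 + 0.0311 + 0.0420 + 0.0542 + 0.0722 + 0.0953 + 0.1288 + 0.1753 = 0.6326
G = 1 − 0.6326 = 0.3674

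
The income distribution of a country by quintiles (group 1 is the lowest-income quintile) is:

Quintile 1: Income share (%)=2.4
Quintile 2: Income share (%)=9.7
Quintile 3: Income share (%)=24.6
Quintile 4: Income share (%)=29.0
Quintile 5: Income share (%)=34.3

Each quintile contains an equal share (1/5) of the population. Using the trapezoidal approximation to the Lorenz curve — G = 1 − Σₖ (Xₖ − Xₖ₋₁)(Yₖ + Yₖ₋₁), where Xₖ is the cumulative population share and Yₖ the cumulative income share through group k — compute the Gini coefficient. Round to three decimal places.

0.332

Cumulative income shares Yₖ: 0.0240, 0.1210, 0.3670, 0.6570, 1.0000
Σ (Xₖ−Xₖ₋₁)(Yₖ+Yₖ₋₁) = (1/5)(0.0240+0.0000) + (1/5)(0.1210+0.0240) + (1/5)(0.3670+0.1210) + (1/5)(0.6570+0.3670) + (1/5)(1.0000+0.6570)
  = 0.0048 + 0.0290 + 0.0976 + 0.2048 + 0.3314 = 0.6676
G = 1 − 0.6676 = 0.3324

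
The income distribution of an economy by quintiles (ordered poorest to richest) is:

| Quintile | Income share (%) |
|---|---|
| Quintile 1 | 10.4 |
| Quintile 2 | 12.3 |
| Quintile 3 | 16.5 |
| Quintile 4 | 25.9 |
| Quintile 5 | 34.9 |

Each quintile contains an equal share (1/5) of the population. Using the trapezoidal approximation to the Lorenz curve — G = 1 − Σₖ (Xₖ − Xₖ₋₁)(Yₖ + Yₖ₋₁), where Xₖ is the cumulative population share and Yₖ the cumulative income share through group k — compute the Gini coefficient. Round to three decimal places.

Cumulative income shares Yₖ: 0.1040, 0.2270, 0.3920, 0.6510, 1.0000
Σ (Xₖ−Xₖ₋₁)(Yₖ+Yₖ₋₁) = (1/5)(0.1040+0.0000) + (1/5)(0.2270+0.1040) + (1/5)(0.3920+0.2270) + (1/5)(0.6510+0.3920) + (1/5)(1.0000+0.6510)
  = 0.0208 + 0.0662 + 0.1238 + 0.2086 + 0.3302 = 0.7496
G = 1 − 0.7496 = 0.2504

0.250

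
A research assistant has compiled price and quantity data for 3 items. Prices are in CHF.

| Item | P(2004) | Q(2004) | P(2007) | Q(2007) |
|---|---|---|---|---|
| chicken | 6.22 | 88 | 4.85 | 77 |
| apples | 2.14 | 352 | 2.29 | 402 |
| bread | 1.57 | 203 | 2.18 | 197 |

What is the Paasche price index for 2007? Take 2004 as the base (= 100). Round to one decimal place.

104.5

Paasche price index uses current-period quantities as weights.
ΣP(2007)·Q(2007) = 4.85×77 + 2.29×402 + 2.18×197 = 373.45 + 920.58 + 429.46 = 1723.49
ΣP(2004)·Q(2007) = 6.22×77 + 2.14×402 + 1.57×197 = 478.94 + 860.28 + 309.29 = 1648.51
Index = 1723.49 / 1648.51 × 100 = 104.5483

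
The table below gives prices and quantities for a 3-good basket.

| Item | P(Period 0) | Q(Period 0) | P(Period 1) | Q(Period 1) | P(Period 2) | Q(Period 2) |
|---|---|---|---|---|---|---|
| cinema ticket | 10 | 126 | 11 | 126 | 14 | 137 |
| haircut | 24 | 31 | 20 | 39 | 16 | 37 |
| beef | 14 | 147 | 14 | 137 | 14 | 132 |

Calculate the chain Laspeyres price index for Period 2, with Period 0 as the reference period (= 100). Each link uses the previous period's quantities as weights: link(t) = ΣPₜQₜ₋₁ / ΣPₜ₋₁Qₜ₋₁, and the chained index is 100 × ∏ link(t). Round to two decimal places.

Link Period 0→Period 1:
ΣP(Period 1)Q(Period 0) = 11×126 + 20×31 + 14×147 = 1386 + 620 + 2058 = 4064
ΣP(Period 0)Q(Period 0) = 10×126 + 24×31 + 14×147 = 1260 + 744 + 2058 = 4062
link = 4064/4062 = 1.000492
Link Period 1→Period 2:
ΣP(Period 2)Q(Period 1) = 14×126 + 16×39 + 14×137 = 1764 + 624 + 1918 = 4306
ΣP(Period 1)Q(Period 1) = 11×126 + 20×39 + 14×137 = 1386 + 780 + 1918 = 4084
link = 4306/4084 = 1.054358
Chained index = 100 × 1.000492 × 1.054358 = 105.4878

105.49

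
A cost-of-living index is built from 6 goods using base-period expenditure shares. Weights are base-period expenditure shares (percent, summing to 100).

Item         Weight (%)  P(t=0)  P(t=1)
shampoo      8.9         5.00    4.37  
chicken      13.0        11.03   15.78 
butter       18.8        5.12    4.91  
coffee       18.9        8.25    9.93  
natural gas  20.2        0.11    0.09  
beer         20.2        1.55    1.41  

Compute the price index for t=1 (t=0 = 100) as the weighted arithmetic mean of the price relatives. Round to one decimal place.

102.1

shampoo: 8.9 × (4.37/5.00) = 8.9 × 0.874000 = 7.7786
chicken: 13.0 × (15.78/11.03) = 13.0 × 1.430644 = 18.5984
butter: 18.8 × (4.91/5.12) = 18.8 × 0.958984 = 18.0289
coffee: 18.9 × (9.93/8.25) = 18.9 × 1.203636 = 22.7487
natural gas: 20.2 × (0.09/0.11) = 20.2 × 0.818182 = 16.5273
beer: 20.2 × (1.41/1.55) = 20.2 × 0.909677 = 18.3755
Index = Σ wᵢ·(p₁ᵢ/p₀ᵢ) = 7.7786 + 18.5984 + 18.0289 + 22.7487 + 16.5273 + 18.3755 = 102.0574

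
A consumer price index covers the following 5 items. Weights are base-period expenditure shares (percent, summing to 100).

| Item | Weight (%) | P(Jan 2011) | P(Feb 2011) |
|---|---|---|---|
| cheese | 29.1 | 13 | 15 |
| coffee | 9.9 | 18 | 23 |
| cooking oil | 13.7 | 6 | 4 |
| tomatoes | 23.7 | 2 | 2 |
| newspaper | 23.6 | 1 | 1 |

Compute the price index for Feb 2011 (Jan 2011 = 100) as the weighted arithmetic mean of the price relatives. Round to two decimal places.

102.66

cheese: 29.1 × (15/13) = 29.1 × 1.153846 = 33.5769
coffee: 9.9 × (23/18) = 9.9 × 1.277778 = 12.6500
cooking oil: 13.7 × (4/6) = 13.7 × 0.666667 = 9.1333
tomatoes: 23.7 × (2/2) = 23.7 × 1.000000 = 23.7000
newspaper: 23.6 × (1/1) = 23.6 × 1.000000 = 23.6000
Index = Σ wᵢ·(p₁ᵢ/p₀ᵢ) = 33.5769 + 12.6500 + 9.1333 + 23.7000 + 23.6000 = 102.6603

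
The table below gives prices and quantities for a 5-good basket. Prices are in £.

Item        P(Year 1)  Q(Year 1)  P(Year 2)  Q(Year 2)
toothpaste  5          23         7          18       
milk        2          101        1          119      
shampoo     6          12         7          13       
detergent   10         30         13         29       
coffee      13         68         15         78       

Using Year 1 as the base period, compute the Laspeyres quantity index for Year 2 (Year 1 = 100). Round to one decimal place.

Laspeyres quantity index uses base-period prices as weights.
ΣP(Year 1)·Q(Year 2) = 5×18 + 2×119 + 6×13 + 10×29 + 13×78 = 90 + 238 + 78 + 290 + 1014 = 1710
ΣP(Year 1)·Q(Year 1) = 5×23 + 2×101 + 6×12 + 10×30 + 13×68 = 115 + 202 + 72 + 300 + 884 = 1573
Index = 1710 / 1573 × 100 = 108.7095

108.7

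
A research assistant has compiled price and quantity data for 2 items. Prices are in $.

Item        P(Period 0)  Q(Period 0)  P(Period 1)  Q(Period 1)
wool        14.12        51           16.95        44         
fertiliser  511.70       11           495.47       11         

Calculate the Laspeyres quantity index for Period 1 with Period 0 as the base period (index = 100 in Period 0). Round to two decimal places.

98.44

Laspeyres quantity index uses base-period prices as weights.
ΣP(Period 0)·Q(Period 1) = 14.12×44 + 511.70×11 = 621.28 + 5628.7 = 6249.98
ΣP(Period 0)·Q(Period 0) = 14.12×51 + 511.70×11 = 720.12 + 5628.7 = 6348.82
Index = 6249.98 / 6348.82 × 100 = 98.4432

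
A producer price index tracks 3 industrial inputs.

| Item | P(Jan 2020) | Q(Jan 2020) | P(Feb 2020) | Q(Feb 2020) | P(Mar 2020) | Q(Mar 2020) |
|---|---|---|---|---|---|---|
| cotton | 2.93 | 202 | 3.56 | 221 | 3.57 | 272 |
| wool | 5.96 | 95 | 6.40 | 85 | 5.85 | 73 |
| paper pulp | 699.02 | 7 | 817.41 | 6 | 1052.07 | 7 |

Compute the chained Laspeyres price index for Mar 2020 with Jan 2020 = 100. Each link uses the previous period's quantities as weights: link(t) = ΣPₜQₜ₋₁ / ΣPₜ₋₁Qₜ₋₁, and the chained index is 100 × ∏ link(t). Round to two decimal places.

Link Jan 2020→Feb 2020:
ΣP(Feb 2020)Q(Jan 2020) = 3.56×202 + 6.40×95 + 817.41×7 = 719.12 + 608 + 5721.87 = 7048.99
ΣP(Jan 2020)Q(Jan 2020) = 2.93×202 + 5.96×95 + 699.02×7 = 591.86 + 566.2 + 4893.14 = 6051.2
link = 7048.99/6051.2 = 1.164891
Link Feb 2020→Mar 2020:
ΣP(Mar 2020)Q(Feb 2020) = 3.57×221 + 5.85×85 + 1052.07×6 = 788.97 + 497.25 + 6312.42 = 7598.64
ΣP(Feb 2020)Q(Feb 2020) = 3.56×221 + 6.40×85 + 817.41×6 = 786.76 + 544 + 4904.46 = 6235.22
link = 7598.64/6235.22 = 1.218664
Chained index = 100 × 1.164891 × 1.218664 = 141.9611

141.96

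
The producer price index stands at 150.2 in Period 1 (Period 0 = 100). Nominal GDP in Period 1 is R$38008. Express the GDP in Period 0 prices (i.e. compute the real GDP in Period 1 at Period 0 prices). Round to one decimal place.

Real = Nominal ÷ (Index/100) = 38008 ÷ (150.2/100)
     = 38008 ÷ 1.502 = 25304.9268

25304.9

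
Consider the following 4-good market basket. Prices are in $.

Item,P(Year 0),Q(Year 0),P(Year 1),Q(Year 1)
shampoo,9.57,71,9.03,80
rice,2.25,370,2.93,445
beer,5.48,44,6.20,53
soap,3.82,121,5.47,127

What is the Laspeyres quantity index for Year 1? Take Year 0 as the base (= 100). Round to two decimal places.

Laspeyres quantity index uses base-period prices as weights.
ΣP(Year 0)·Q(Year 1) = 9.57×80 + 2.25×445 + 5.48×53 + 3.82×127 = 765.6 + 1001.25 + 290.44 + 485.14 = 2542.43
ΣP(Year 0)·Q(Year 0) = 9.57×71 + 2.25×370 + 5.48×44 + 3.82×121 = 679.47 + 832.5 + 241.12 + 462.22 = 2215.31
Index = 2542.43 / 2215.31 × 100 = 114.7663

114.77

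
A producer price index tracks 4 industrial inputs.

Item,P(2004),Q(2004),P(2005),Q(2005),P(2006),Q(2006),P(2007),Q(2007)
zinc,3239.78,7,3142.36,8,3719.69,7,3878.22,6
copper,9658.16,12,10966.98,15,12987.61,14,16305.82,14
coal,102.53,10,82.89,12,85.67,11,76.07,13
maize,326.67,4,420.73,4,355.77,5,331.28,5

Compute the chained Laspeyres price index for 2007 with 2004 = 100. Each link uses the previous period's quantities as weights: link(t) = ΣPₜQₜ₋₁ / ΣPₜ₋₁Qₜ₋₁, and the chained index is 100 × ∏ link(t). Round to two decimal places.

Link 2004→2005:
ΣP(2005)Q(2004) = 3142.36×7 + 10966.98×12 + 82.89×10 + 420.73×4 = 21996.52 + 131603.76 + 828.9 + 1682.92 = 156112.1
ΣP(2004)Q(2004) = 3239.78×7 + 9658.16×12 + 102.53×10 + 326.67×4 = 22678.46 + 115897.92 + 1025.3 + 1306.68 = 140908.36
link = 156112.1/140908.36 = 1.107898
Link 2005→2006:
ΣP(2006)Q(2005) = 3719.69×8 + 12987.61×15 + 85.67×12 + 355.77×4 = 29757.52 + 194814.15 + 1028.04 + 1423.08 = 227022.79
ΣP(2005)Q(2005) = 3142.36×8 + 10966.98×15 + 82.89×12 + 420.73×4 = 25138.88 + 164504.7 + 994.68 + 1682.92 = 192321.18
link = 227022.79/192321.18 = 1.180436
Link 2006→2007:
ΣP(2007)Q(2006) = 3878.22×7 + 16305.82×14 + 76.07×11 + 331.28×5 = 27147.54 + 228281.48 + 836.77 + 1656.4 = 257922.19
ΣP(2006)Q(2006) = 3719.69×7 + 12987.61×14 + 85.67×11 + 355.77×5 = 26037.83 + 181826.54 + 942.37 + 1778.85 = 210585.59
link = 257922.19/210585.59 = 1.224786
Chained index = 100 × 1.107898 × 1.180436 × 1.224786 = 160.1778

160.18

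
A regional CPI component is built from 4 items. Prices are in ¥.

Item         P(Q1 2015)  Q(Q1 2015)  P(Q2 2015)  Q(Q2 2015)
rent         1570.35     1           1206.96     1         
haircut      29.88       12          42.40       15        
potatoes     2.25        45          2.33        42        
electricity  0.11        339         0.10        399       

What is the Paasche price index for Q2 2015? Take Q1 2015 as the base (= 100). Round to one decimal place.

Paasche price index uses current-period quantities as weights.
ΣP(Q2 2015)·Q(Q2 2015) = 1206.96×1 + 42.40×15 + 2.33×42 + 0.10×399 = 1206.96 + 636 + 97.86 + 39.9 = 1980.72
ΣP(Q1 2015)·Q(Q2 2015) = 1570.35×1 + 29.88×15 + 2.25×42 + 0.11×399 = 1570.35 + 448.2 + 94.5 + 43.89 = 2156.94
Index = 1980.72 / 2156.94 × 100 = 91.8301

91.8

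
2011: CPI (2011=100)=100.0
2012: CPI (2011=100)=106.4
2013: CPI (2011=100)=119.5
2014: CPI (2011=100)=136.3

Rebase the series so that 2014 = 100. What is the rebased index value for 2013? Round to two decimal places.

Rebased(2013) = 119.5 / 136.3 × 100 = 87.6742

87.67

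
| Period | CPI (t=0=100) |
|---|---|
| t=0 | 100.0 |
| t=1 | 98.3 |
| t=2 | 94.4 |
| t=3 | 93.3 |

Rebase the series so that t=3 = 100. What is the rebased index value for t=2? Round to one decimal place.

101.2

Rebased(t=2) = 94.4 / 93.3 × 100 = 101.1790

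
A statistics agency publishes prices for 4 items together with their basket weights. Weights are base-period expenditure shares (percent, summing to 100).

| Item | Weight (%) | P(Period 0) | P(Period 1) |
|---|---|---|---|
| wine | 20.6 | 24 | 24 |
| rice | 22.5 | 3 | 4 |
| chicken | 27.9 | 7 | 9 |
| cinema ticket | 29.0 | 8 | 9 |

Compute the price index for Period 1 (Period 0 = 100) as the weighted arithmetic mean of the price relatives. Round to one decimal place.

wine: 20.6 × (24/24) = 20.6 × 1.000000 = 20.6000
rice: 22.5 × (4/3) = 22.5 × 1.333333 = 30.0000
chicken: 27.9 × (9/7) = 27.9 × 1.285714 = 35.8714
cinema ticket: 29.0 × (9/8) = 29.0 × 1.125000 = 32.6250
Index = Σ wᵢ·(p₁ᵢ/p₀ᵢ) = 20.6000 + 30.0000 + 35.8714 + 32.6250 = 119.0964

119.1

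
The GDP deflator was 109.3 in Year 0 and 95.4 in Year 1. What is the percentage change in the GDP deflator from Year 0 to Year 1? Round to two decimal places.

-12.72%

Change = (95.4 − 109.3) / 109.3 × 100
       = -13.9 / 109.3 × 100 = -12.7173%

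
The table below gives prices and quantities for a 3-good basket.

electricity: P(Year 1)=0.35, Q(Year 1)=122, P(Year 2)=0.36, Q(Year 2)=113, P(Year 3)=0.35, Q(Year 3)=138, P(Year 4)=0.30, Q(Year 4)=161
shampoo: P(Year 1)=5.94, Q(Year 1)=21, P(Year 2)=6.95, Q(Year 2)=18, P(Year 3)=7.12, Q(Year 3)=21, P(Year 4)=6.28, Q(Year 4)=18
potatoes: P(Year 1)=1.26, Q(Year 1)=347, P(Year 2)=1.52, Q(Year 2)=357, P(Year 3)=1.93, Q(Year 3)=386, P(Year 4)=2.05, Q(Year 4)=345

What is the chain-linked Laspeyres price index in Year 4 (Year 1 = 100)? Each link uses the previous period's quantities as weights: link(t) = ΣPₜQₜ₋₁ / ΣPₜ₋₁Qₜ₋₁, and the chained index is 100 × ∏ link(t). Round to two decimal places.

Link Year 1→Year 2:
ΣP(Year 2)Q(Year 1) = 0.36×122 + 6.95×21 + 1.52×347 = 43.92 + 145.95 + 527.44 = 717.31
ΣP(Year 1)Q(Year 1) = 0.35×122 + 5.94×21 + 1.26×347 = 42.7 + 124.74 + 437.22 = 604.66
link = 717.31/604.66 = 1.186303
Link Year 2→Year 3:
ΣP(Year 3)Q(Year 2) = 0.35×113 + 7.12×18 + 1.93×357 = 39.55 + 128.16 + 689.01 = 856.72
ΣP(Year 2)Q(Year 2) = 0.36×113 + 6.95×18 + 1.52×357 = 40.68 + 125.1 + 542.64 = 708.42
link = 856.72/708.42 = 1.209339
Link Year 3→Year 4:
ΣP(Year 4)Q(Year 3) = 0.30×138 + 6.28×21 + 2.05×386 = 41.4 + 131.88 + 791.3 = 964.58
ΣP(Year 3)Q(Year 3) = 0.35×138 + 7.12×21 + 1.93×386 = 48.3 + 149.52 + 744.98 = 942.8
link = 964.58/942.8 = 1.023101
Chained index = 100 × 1.186303 × 1.209339 × 1.023101 = 146.7785

146.78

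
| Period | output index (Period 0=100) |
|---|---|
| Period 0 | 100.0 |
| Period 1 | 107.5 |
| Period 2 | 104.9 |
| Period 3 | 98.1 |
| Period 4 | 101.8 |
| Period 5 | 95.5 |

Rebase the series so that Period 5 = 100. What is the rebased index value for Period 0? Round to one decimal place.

104.7

Rebased(Period 0) = 100.0 / 95.5 × 100 = 104.7120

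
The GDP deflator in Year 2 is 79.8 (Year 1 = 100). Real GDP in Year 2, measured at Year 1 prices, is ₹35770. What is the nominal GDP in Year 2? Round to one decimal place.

Nominal = Real × (Index/100) = 35770 × (79.8/100)
        = 35770 × 0.798 = 28544.4600

28544.5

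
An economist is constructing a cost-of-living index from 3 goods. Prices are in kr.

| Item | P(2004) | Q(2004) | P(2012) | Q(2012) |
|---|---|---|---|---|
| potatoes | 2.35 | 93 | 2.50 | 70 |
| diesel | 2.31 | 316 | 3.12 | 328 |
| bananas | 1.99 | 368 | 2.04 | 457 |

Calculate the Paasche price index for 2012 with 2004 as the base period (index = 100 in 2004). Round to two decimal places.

Paasche price index uses current-period quantities as weights.
ΣP(2012)·Q(2012) = 2.50×70 + 3.12×328 + 2.04×457 = 175 + 1023.36 + 932.28 = 2130.64
ΣP(2004)·Q(2012) = 2.35×70 + 2.31×328 + 1.99×457 = 164.5 + 757.68 + 909.43 = 1831.61
Index = 2130.64 / 1831.61 × 100 = 116.3261

116.33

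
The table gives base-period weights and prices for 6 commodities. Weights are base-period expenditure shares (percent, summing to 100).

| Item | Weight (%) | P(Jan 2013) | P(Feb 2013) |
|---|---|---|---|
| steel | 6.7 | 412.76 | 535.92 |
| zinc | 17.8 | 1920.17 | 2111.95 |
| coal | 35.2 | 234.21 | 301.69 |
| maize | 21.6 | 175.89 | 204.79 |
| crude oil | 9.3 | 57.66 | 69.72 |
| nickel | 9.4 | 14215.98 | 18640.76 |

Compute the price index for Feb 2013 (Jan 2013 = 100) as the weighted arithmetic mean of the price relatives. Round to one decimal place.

122.3

steel: 6.7 × (535.92/412.76) = 6.7 × 1.298382 = 8.6992
zinc: 17.8 × (2111.95/1920.17) = 17.8 × 1.099877 = 19.5778
coal: 35.2 × (301.69/234.21) = 35.2 × 1.288118 = 45.3417
maize: 21.6 × (204.79/175.89) = 21.6 × 1.164307 = 25.1490
crude oil: 9.3 × (69.72/57.66) = 9.3 × 1.209157 = 11.2452
nickel: 9.4 × (18640.76/14215.98) = 9.4 × 1.311254 = 12.3258
Index = Σ wᵢ·(p₁ᵢ/p₀ᵢ) = 8.6992 + 19.5778 + 45.3417 + 25.1490 + 11.2452 + 12.3258 = 122.3387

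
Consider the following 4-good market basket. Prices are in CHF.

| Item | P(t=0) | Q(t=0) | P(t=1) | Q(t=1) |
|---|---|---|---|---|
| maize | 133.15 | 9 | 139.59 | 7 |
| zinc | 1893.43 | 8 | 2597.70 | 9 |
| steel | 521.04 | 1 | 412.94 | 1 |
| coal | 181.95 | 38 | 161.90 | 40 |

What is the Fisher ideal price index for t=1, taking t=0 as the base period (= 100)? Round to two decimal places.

Laspeyres component (base-period weights):
ΣP(t=1)Q(t=0) = 139.59×9 + 2597.70×8 + 412.94×1 + 161.90×38 = 1256.31 + 20781.6 + 412.94 + 6152.2 = 28603.05
ΣP(t=0)Q(t=0) = 133.15×9 + 1893.43×8 + 521.04×1 + 181.95×38 = 1198.35 + 15147.44 + 521.04 + 6914.1 = 23780.93
L = 28603.05 / 23780.93 × 100 = 120.2773
Paasche component (current-period weights):
ΣP(t=1)Q(t=1) = 139.59×7 + 2597.70×9 + 412.94×1 + 161.90×40 = 977.13 + 23379.3 + 412.94 + 6476 = 31245.37
ΣP(t=0)Q(t=1) = 133.15×7 + 1893.43×9 + 521.04×1 + 181.95×40 = 932.05 + 17040.87 + 521.04 + 7278 = 25771.96
P = 31245.37 / 25771.96 × 100 = 121.2378
Fisher = √(L × P) = √(120.2773 × 121.2378) = 120.7566

120.76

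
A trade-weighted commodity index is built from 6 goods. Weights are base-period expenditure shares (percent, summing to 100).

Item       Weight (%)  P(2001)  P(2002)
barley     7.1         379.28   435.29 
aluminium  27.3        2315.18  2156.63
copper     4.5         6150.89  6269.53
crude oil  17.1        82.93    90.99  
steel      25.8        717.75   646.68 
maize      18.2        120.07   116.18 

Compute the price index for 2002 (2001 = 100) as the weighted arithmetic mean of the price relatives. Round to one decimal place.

97.8

barley: 7.1 × (435.29/379.28) = 7.1 × 1.147675 = 8.1485
aluminium: 27.3 × (2156.63/2315.18) = 27.3 × 0.931517 = 25.4304
copper: 4.5 × (6269.53/6150.89) = 4.5 × 1.019288 = 4.5868
crude oil: 17.1 × (90.99/82.93) = 17.1 × 1.097190 = 18.7620
steel: 25.8 × (646.68/717.75) = 25.8 × 0.900982 = 23.2453
maize: 18.2 × (116.18/120.07) = 18.2 × 0.967602 = 17.6104
Index = Σ wᵢ·(p₁ᵢ/p₀ᵢ) = 8.1485 + 25.4304 + 4.5868 + 18.7620 + 23.2453 + 17.6104 = 97.7834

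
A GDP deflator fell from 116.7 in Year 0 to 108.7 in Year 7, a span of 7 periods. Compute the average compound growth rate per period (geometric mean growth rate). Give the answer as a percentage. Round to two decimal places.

Growth factor = (108.7/116.7)^(1/7) = (0.931448)^(1/7) = 0.989906
Growth rate = 0.989906 − 1 = -0.010094 = -1.0094%

-1.01%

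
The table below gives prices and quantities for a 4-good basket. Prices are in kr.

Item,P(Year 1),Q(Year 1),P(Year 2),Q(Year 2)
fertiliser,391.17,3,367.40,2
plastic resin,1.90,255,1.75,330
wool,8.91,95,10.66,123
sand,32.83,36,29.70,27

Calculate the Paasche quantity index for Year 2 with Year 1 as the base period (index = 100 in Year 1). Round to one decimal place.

Paasche quantity index uses current-period prices as weights.
ΣP(Year 2)·Q(Year 2) = 367.40×2 + 1.75×330 + 10.66×123 + 29.70×27 = 734.8 + 577.5 + 1311.18 + 801.9 = 3425.38
ΣP(Year 2)·Q(Year 1) = 367.40×3 + 1.75×255 + 10.66×95 + 29.70×36 = 1102.2 + 446.25 + 1012.7 + 1069.2 = 3630.35
Index = 3425.38 / 3630.35 × 100 = 94.3540

94.4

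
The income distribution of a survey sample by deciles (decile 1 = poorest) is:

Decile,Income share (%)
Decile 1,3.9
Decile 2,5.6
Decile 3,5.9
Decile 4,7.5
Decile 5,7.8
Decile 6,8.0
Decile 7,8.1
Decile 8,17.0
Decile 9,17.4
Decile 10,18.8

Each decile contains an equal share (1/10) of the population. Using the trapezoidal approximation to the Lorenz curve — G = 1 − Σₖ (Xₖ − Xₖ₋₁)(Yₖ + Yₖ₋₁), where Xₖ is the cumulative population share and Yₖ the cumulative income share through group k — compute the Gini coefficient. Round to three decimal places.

0.274

Cumulative income shares Yₖ: 0.0390, 0.0950, 0.1540, 0.2290, 0.3070, 0.3870, 0.4680, 0.6380, 0.8120, 1.0000
Σ (Xₖ−Xₖ₋₁)(Yₖ+Yₖ₋₁) = (1/10)(0.0390+0.0000) + (1/10)(0.0950+0.0390) + (1/10)(0.1540+0.0950) + (1/10)(0.2290+0.1540) + (1/10)(0.3070+0.2290) + (1/10)(0.3870+0.3070) + (1/10)(0.4680+0.3870) + (1/10)(0.6380+0.4680) + (1/10)(0.8120+0.6380) + (1/10)(1.0000+0.8120)
  = 0.0039 + 0.0134 + 0.0249 + 0.0383 + 0.0536 + 0.0694 + 0.0855 + 0.1106 + 0.1450 + 0.1812 = 0.7258
G = 1 − 0.7258 = 0.2742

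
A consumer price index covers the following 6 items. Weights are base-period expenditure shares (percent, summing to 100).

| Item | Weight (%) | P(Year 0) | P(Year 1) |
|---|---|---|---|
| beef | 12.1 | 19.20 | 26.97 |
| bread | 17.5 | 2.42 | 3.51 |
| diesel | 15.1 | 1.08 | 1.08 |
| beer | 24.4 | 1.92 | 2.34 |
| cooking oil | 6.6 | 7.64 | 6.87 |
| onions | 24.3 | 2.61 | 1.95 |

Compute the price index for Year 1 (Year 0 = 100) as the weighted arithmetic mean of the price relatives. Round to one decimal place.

beef: 12.1 × (26.97/19.20) = 12.1 × 1.404688 = 16.9967
bread: 17.5 × (3.51/2.42) = 17.5 × 1.450413 = 25.3822
diesel: 15.1 × (1.08/1.08) = 15.1 × 1.000000 = 15.1000
beer: 24.4 × (2.34/1.92) = 24.4 × 1.218750 = 29.7375
cooking oil: 6.6 × (6.87/7.64) = 6.6 × 0.899215 = 5.9348
onions: 24.3 × (1.95/2.61) = 24.3 × 0.747126 = 18.1552
Index = Σ wᵢ·(p₁ᵢ/p₀ᵢ) = 16.9967 + 25.3822 + 15.1000 + 29.7375 + 5.9348 + 18.1552 = 111.3064

111.3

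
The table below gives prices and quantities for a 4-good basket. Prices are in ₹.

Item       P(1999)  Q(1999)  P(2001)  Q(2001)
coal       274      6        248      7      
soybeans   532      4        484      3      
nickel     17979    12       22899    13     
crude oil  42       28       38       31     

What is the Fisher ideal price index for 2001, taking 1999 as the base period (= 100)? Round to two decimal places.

126.58

Laspeyres component (base-period weights):
ΣP(2001)Q(1999) = 248×6 + 484×4 + 22899×12 + 38×28 = 1488 + 1936 + 274788 + 1064 = 279276
ΣP(1999)Q(1999) = 274×6 + 532×4 + 17979×12 + 42×28 = 1644 + 2128 + 215748 + 1176 = 220696
L = 279276 / 220696 × 100 = 126.5433
Paasche component (current-period weights):
ΣP(2001)Q(2001) = 248×7 + 484×3 + 22899×13 + 38×31 = 1736 + 1452 + 297687 + 1178 = 302053
ΣP(1999)Q(2001) = 274×7 + 532×3 + 17979×13 + 42×31 = 1918 + 1596 + 233727 + 1302 = 238543
P = 302053 / 238543 × 100 = 126.6241
Fisher = √(L × P) = √(126.5433 × 126.6241) = 126.5837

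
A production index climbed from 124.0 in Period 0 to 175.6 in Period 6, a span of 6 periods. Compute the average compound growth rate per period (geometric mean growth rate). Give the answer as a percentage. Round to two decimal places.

5.97%

Growth factor = (175.6/124.0)^(1/6) = (1.416129)^(1/6) = 1.059702
Growth rate = 1.059702 − 1 = 0.059702 = 5.9702%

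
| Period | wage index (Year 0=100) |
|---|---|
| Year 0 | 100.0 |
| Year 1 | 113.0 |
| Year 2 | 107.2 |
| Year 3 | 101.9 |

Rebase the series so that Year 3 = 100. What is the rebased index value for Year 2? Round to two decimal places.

Rebased(Year 2) = 107.2 / 101.9 × 100 = 105.2012

105.20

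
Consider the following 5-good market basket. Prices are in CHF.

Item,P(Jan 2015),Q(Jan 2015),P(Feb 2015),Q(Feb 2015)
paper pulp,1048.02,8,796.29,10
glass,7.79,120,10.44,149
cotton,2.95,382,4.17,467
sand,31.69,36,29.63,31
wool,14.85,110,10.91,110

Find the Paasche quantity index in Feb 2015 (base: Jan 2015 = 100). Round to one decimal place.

Paasche quantity index uses current-period prices as weights.
ΣP(Feb 2015)·Q(Feb 2015) = 796.29×10 + 10.44×149 + 4.17×467 + 29.63×31 + 10.91×110 = 7962.9 + 1555.56 + 1947.39 + 918.53 + 1200.1 = 13584.48
ΣP(Feb 2015)·Q(Jan 2015) = 796.29×8 + 10.44×120 + 4.17×382 + 29.63×36 + 10.91×110 = 6370.32 + 1252.8 + 1592.94 + 1066.68 + 1200.1 = 11482.84
Index = 13584.48 / 11482.84 × 100 = 118.3024

118.3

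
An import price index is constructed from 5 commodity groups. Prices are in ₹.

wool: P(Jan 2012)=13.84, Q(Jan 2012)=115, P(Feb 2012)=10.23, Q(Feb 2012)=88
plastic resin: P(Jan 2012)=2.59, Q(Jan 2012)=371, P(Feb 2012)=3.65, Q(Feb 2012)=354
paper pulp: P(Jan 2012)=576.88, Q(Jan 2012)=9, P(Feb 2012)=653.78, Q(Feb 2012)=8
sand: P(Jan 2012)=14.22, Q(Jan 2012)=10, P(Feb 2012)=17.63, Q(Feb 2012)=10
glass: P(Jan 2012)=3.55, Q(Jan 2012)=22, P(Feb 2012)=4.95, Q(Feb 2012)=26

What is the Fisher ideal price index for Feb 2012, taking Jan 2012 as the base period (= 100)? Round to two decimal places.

Laspeyres component (base-period weights):
ΣP(Feb 2012)Q(Jan 2012) = 10.23×115 + 3.65×371 + 653.78×9 + 17.63×10 + 4.95×22 = 1176.45 + 1354.15 + 5884.02 + 176.3 + 108.9 = 8699.82
ΣP(Jan 2012)Q(Jan 2012) = 13.84×115 + 2.59×371 + 576.88×9 + 14.22×10 + 3.55×22 = 1591.6 + 960.89 + 5191.92 + 142.2 + 78.1 = 7964.71
L = 8699.82 / 7964.71 × 100 = 109.2296
Paasche component (current-period weights):
ΣP(Feb 2012)Q(Feb 2012) = 10.23×88 + 3.65×354 + 653.78×8 + 17.63×10 + 4.95×26 = 900.24 + 1292.1 + 5230.24 + 176.3 + 128.7 = 7727.58
ΣP(Jan 2012)Q(Feb 2012) = 13.84×88 + 2.59×354 + 576.88×8 + 14.22×10 + 3.55×26 = 1217.92 + 916.86 + 4615.04 + 142.2 + 92.3 = 6984.32
P = 7727.58 / 6984.32 × 100 = 110.6418
Fisher = √(L × P) = √(109.2296 × 110.6418) = 109.9334

109.93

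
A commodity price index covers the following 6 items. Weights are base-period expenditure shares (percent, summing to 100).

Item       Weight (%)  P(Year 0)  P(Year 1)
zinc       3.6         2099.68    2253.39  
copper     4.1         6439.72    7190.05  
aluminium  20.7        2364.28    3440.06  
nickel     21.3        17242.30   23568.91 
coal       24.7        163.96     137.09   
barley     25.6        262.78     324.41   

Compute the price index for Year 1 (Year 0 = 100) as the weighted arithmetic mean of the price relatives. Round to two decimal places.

zinc: 3.6 × (2253.39/2099.68) = 3.6 × 1.073206 = 3.8635
copper: 4.1 × (7190.05/6439.72) = 4.1 × 1.116516 = 4.5777
aluminium: 20.7 × (3440.06/2364.28) = 20.7 × 1.455014 = 30.1188
nickel: 21.3 × (23568.91/17242.30) = 21.3 × 1.366924 = 29.1155
coal: 24.7 × (137.09/163.96) = 24.7 × 0.836119 = 20.6521
barley: 25.6 × (324.41/262.78) = 25.6 × 1.234531 = 31.6040
Index = Σ wᵢ·(p₁ᵢ/p₀ᵢ) = 3.8635 + 4.5777 + 30.1188 + 29.1155 + 20.6521 + 31.6040 = 119.9316

119.93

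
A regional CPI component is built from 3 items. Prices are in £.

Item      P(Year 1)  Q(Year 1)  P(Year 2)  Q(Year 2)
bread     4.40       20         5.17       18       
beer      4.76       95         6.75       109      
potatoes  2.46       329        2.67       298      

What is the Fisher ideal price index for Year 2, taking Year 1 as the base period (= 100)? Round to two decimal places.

Laspeyres component (base-period weights):
ΣP(Year 2)Q(Year 1) = 5.17×20 + 6.75×95 + 2.67×329 = 103.4 + 641.25 + 878.43 = 1623.08
ΣP(Year 1)Q(Year 1) = 4.40×20 + 4.76×95 + 2.46×329 = 88 + 452.2 + 809.34 = 1349.54
L = 1623.08 / 1349.54 × 100 = 120.2691
Paasche component (current-period weights):
ΣP(Year 2)Q(Year 2) = 5.17×18 + 6.75×109 + 2.67×298 = 93.06 + 735.75 + 795.66 = 1624.47
ΣP(Year 1)Q(Year 2) = 4.40×18 + 4.76×109 + 2.46×298 = 79.2 + 518.84 + 733.08 = 1331.12
P = 1624.47 / 1331.12 × 100 = 122.0378
Fisher = √(L × P) = √(120.2691 × 122.0378) = 121.1503

121.15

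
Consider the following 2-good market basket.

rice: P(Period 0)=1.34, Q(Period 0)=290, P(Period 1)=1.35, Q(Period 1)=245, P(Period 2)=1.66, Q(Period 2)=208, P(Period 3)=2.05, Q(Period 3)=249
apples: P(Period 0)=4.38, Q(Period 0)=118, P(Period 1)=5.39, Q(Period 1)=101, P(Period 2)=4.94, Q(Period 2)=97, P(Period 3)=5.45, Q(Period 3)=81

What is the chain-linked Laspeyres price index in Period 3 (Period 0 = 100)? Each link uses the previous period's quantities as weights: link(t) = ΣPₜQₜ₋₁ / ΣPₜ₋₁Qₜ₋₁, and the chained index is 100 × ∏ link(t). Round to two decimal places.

136.04

Link Period 0→Period 1:
ΣP(Period 1)Q(Period 0) = 1.35×290 + 5.39×118 = 391.5 + 636.02 = 1027.52
ΣP(Period 0)Q(Period 0) = 1.34×290 + 4.38×118 = 388.6 + 516.84 = 905.44
link = 1027.52/905.44 = 1.134829
Link Period 1→Period 2:
ΣP(Period 2)Q(Period 1) = 1.66×245 + 4.94×101 = 406.7 + 498.94 = 905.64
ΣP(Period 1)Q(Period 1) = 1.35×245 + 5.39×101 = 330.75 + 544.39 = 875.14
link = 905.64/875.14 = 1.034852
Link Period 2→Period 3:
ΣP(Period 3)Q(Period 2) = 2.05×208 + 5.45×97 = 426.4 + 528.65 = 955.05
ΣP(Period 2)Q(Period 2) = 1.66×208 + 4.94×97 = 345.28 + 479.18 = 824.46
link = 955.05/824.46 = 1.158395
Chained index = 100 × 1.134829 × 1.034852 × 1.158395 = 136.0396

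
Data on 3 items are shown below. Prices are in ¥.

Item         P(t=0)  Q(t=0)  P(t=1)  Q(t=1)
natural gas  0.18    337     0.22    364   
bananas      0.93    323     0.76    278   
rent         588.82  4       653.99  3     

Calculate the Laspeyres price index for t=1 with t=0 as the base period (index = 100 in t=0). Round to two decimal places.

108.07

Laspeyres price index uses base-period quantities as weights.
ΣP(t=1)·Q(t=0) = 0.22×337 + 0.76×323 + 653.99×4 = 74.14 + 245.48 + 2615.96 = 2935.58
ΣP(t=0)·Q(t=0) = 0.18×337 + 0.93×323 + 588.82×4 = 60.66 + 300.39 + 2355.28 = 2716.33
Index = 2935.58 / 2716.33 × 100 = 108.0716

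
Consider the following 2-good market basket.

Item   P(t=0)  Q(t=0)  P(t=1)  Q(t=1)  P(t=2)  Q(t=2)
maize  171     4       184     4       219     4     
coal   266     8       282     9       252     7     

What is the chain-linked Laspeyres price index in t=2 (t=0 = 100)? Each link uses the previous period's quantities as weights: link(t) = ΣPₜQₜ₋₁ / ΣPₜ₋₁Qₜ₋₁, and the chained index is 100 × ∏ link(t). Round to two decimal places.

102.18

Link t=0→t=1:
ΣP(t=1)Q(t=0) = 184×4 + 282×8 = 736 + 2256 = 2992
ΣP(t=0)Q(t=0) = 171×4 + 266×8 = 684 + 2128 = 2812
link = 2992/2812 = 1.064011
Link t=1→t=2:
ΣP(t=2)Q(t=1) = 219×4 + 252×9 = 876 + 2268 = 3144
ΣP(t=1)Q(t=1) = 184×4 + 282×9 = 736 + 2538 = 3274
link = 3144/3274 = 0.960293
Chained index = 100 × 1.064011 × 0.960293 = 102.1763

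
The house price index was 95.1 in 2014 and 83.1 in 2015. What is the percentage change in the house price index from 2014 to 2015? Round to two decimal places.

Change = (83.1 − 95.1) / 95.1 × 100
       = -12.0 / 95.1 × 100 = -12.6183%

-12.62%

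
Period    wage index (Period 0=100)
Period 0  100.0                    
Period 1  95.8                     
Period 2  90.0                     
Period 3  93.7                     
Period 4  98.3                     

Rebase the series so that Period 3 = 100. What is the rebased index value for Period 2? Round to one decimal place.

Rebased(Period 2) = 90.0 / 93.7 × 100 = 96.0512

96.1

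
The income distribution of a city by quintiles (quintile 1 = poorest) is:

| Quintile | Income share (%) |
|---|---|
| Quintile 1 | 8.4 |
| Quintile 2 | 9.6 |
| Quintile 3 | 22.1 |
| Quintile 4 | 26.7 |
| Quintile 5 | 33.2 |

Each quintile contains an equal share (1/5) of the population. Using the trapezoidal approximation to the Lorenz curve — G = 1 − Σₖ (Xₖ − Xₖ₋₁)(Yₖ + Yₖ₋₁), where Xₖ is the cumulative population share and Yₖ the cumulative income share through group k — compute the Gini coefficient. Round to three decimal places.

0.267

Cumulative income shares Yₖ: 0.0840, 0.1800, 0.4010, 0.6680, 1.0000
Σ (Xₖ−Xₖ₋₁)(Yₖ+Yₖ₋₁) = (1/5)(0.0840+0.0000) + (1/5)(0.1800+0.0840) + (1/5)(0.4010+0.1800) + (1/5)(0.6680+0.4010) + (1/5)(1.0000+0.6680)
  = 0.0168 + 0.0528 + 0.1162 + 0.2138 + 0.3336 = 0.7332
G = 1 − 0.7332 = 0.2668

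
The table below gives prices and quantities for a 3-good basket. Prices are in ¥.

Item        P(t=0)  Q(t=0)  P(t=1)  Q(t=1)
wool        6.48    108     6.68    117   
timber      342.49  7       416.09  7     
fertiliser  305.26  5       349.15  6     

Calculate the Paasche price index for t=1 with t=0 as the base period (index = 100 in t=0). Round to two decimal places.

116.08

Paasche price index uses current-period quantities as weights.
ΣP(t=1)·Q(t=1) = 6.68×117 + 416.09×7 + 349.15×6 = 781.56 + 2912.63 + 2094.9 = 5789.09
ΣP(t=0)·Q(t=1) = 6.48×117 + 342.49×7 + 305.26×6 = 758.16 + 2397.43 + 1831.56 = 4987.15
Index = 5789.09 / 4987.15 × 100 = 116.0801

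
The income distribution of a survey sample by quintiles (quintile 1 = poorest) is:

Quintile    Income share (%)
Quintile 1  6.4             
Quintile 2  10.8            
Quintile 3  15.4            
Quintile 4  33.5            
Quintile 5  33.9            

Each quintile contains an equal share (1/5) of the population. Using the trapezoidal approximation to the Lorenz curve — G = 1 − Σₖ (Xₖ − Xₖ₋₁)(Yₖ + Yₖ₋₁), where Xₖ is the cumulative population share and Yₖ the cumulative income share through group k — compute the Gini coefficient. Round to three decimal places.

0.311

Cumulative income shares Yₖ: 0.0640, 0.1720, 0.3260, 0.6610, 1.0000
Σ (Xₖ−Xₖ₋₁)(Yₖ+Yₖ₋₁) = (1/5)(0.0640+0.0000) + (1/5)(0.1720+0.0640) + (1/5)(0.3260+0.1720) + (1/5)(0.6610+0.3260) + (1/5)(1.0000+0.6610)
  = 0.0128 + 0.0472 + 0.0996 + 0.1974 + 0.3322 = 0.6892
G = 1 − 0.6892 = 0.3108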